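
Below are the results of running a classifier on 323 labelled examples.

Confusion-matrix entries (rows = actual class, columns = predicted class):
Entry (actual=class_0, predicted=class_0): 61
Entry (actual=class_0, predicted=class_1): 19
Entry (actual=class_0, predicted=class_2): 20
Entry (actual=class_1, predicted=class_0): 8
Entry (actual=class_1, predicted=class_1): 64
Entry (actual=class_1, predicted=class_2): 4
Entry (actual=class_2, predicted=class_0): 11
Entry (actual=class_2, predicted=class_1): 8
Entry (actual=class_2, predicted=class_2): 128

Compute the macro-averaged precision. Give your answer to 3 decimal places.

Per-class precision (TP/(TP+FP)):
  class_0: TP=61, FP=8+11=19 → 61/80 = 0.7625
  class_1: TP=64, FP=19+8=27 → 64/91 = 0.7033
  class_2: TP=128, FP=20+4=24 → 128/152 = 0.8421
Macro-precision = mean = (0.7625 + 0.7033 + 0.8421) / 3 = 0.769

0.769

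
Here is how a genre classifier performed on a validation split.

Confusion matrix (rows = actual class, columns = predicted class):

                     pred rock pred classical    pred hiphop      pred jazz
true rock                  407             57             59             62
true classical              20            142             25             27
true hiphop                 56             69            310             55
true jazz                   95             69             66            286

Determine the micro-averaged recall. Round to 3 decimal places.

0.634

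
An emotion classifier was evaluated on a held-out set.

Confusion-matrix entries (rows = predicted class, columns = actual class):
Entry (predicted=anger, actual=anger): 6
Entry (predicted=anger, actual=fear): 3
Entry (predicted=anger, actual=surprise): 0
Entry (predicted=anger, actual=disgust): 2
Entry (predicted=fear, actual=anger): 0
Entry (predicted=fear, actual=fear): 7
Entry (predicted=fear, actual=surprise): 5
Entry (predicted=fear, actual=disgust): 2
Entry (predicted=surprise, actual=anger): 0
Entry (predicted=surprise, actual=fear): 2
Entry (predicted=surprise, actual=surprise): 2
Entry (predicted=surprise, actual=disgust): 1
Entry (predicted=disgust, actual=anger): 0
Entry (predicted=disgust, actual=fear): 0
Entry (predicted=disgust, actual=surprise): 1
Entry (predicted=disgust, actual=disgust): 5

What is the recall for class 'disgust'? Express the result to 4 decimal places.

recall = TP/(TP+FN).
disgust: TP=5, FN=2+2+1=5 → 5/10 = 0.50000

0.5000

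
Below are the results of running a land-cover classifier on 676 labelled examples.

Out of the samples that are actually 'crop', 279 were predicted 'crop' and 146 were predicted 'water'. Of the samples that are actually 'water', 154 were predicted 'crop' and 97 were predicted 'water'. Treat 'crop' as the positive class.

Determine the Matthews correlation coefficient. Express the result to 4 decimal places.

0.0432

MCC = (TP·TN − FP·FN) / √((TP+FP)(TP+FN)(TN+FP)(TN+FN))
Numerator = 279·97 − 154·146 = 4579
Denominator = √(433·425·251·243) = √11224236825 = 105944.4988
MCC = 4579 / 105944.4988 = 0.0432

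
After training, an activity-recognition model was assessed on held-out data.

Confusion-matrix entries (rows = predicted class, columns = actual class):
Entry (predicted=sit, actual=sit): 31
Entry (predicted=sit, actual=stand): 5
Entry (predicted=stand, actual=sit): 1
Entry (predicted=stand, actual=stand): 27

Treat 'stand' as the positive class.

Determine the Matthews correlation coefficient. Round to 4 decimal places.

MCC = (TP·TN − FP·FN) / √((TP+FP)(TP+FN)(TN+FP)(TN+FN))
Numerator = 27·31 − 1·5 = 832
Denominator = √(28·32·32·36) = √1032192 = 1015.9685
MCC = 832 / 1015.9685 = 0.8189

0.8189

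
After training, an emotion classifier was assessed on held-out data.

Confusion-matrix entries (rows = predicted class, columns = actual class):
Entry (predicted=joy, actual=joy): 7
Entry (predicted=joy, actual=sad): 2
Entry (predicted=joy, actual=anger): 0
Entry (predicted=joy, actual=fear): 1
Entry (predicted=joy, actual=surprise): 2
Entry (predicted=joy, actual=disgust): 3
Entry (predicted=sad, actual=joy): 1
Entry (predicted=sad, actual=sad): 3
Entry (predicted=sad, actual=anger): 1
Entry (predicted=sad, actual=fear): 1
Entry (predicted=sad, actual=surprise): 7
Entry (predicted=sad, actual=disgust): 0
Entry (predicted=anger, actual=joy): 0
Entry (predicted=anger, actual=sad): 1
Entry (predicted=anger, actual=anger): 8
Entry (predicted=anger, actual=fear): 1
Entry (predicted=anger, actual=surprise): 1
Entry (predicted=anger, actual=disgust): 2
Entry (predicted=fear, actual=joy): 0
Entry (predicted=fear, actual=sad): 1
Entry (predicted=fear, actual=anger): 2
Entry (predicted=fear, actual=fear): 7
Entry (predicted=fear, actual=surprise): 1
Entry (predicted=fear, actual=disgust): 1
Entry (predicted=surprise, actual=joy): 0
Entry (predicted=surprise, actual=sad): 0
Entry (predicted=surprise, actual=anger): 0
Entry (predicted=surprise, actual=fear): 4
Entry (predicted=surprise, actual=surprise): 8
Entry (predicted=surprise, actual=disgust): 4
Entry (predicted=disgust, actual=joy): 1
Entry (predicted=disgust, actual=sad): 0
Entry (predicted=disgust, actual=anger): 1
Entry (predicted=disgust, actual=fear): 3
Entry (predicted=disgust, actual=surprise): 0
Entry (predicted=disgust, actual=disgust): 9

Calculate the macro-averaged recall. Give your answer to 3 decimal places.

Per-class recall (TP/(TP+FN)):
  joy: TP=7, FN=1+0+0+0+1=2 → 7/9 = 0.7778
  sad: TP=3, FN=2+1+1+0+0=4 → 3/7 = 0.4286
  anger: TP=8, FN=0+1+2+0+1=4 → 8/12 = 0.6667
  fear: TP=7, FN=1+1+1+4+3=10 → 7/17 = 0.4118
  surprise: TP=8, FN=2+7+1+1+0=11 → 8/19 = 0.4211
  disgust: TP=9, FN=3+0+2+1+4=10 → 9/19 = 0.4737
Macro-recall = mean = (0.7778 + 0.4286 + 0.6667 + 0.4118 + 0.4211 + 0.4737) / 6 = 0.530

0.530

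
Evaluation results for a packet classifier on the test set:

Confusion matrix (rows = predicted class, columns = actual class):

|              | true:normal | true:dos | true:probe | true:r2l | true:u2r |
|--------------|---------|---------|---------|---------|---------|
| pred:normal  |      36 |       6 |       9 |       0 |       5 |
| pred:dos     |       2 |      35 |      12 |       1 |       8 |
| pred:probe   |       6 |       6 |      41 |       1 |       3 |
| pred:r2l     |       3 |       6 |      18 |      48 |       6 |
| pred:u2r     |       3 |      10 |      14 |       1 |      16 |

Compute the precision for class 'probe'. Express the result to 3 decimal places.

precision = TP/(TP+FP).
probe: TP=41, FP=6+6+1+3=16 → 41/57 = 0.7193

0.719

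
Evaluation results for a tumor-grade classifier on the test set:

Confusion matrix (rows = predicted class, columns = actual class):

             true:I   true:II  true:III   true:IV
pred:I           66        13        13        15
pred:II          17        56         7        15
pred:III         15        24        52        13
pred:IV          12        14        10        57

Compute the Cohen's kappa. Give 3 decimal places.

0.439

Observed agreement pₒ = trace/N = 231/399 = 0.5789
Expected agreement pₑ = Σ (rowᵢ·colᵢ)/N² = (110·107 + 107·95 + 82·104 + 100·93)/399² = 0.2498
κ = (pₒ − pₑ)/(1 − pₑ) = (0.5789 − 0.2498)/(1 − 0.2498) = 0.439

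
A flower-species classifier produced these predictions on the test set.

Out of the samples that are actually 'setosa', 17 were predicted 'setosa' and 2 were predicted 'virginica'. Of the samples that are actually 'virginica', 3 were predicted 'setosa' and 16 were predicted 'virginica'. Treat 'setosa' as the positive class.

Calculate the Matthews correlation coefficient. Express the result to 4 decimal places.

MCC = (TP·TN − FP·FN) / √((TP+FP)(TP+FN)(TN+FP)(TN+FN))
Numerator = 17·16 − 3·2 = 266
Denominator = √(20·19·19·18) = √129960 = 360.4997
MCC = 266 / 360.4997 = 0.7379

0.7379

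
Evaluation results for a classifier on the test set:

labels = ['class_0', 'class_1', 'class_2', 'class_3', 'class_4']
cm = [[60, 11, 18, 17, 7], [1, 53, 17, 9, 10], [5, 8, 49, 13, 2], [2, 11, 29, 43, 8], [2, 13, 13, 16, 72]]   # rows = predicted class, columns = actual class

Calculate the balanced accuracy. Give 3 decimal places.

0.593

Balanced accuracy = mean of per-class recall.
  class_0: recall = 60/70 = 0.8571
  class_1: recall = 53/96 = 0.5521
  class_2: recall = 49/126 = 0.3889
  class_3: recall = 43/98 = 0.4388
  class_4: recall = 72/99 = 0.7273
Mean = (0.8571 + 0.5521 + 0.3889 + 0.4388 + 0.7273) / 5 = 0.593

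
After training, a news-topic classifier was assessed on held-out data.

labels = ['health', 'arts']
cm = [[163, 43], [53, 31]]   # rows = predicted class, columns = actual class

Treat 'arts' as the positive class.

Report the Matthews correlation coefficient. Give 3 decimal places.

MCC = (TP·TN − FP·FN) / √((TP+FP)(TP+FN)(TN+FP)(TN+FN))
Numerator = 31·163 − 53·43 = 2774
Denominator = √(84·74·216·206) = √276587136 = 16630.9091
MCC = 2774 / 16630.9091 = 0.167

0.167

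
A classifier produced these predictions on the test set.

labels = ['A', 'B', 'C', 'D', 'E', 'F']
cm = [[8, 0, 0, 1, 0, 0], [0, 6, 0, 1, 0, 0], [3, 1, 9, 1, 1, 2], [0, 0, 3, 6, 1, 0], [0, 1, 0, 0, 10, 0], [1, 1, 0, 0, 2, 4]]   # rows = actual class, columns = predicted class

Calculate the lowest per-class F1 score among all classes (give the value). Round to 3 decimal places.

0.571

Per-class F1 score (2·TP/(2·TP+FP+FN)):
  A: TP=8, FP=0+3+0+0+1=4, FN=0+0+1+0+0=1 → 16/21 = 0.7619
  B: TP=6, FP=0+1+0+1+1=3, FN=0+0+1+0+0=1 → 12/16 = 0.7500
  C: TP=9, FP=0+0+3+0+0=3, FN=3+1+1+1+2=8 → 18/29 = 0.6207
  D: TP=6, FP=1+1+1+0+0=3, FN=0+0+3+1+0=4 → 12/19 = 0.6316
  E: TP=10, FP=0+0+1+1+2=4, FN=0+1+0+0+0=1 → 20/25 = 0.8000
  F: TP=4, FP=0+0+2+0+0=2, FN=1+1+0+0+2=4 → 8/14 = 0.5714
Lowest is class 'F' with F1 score = 0.571.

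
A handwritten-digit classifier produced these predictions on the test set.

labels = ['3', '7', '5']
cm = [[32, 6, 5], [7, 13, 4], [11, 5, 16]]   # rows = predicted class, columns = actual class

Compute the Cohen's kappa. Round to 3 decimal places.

0.400

Observed agreement pₒ = trace/N = 61/99 = 0.6162
Expected agreement pₑ = Σ (rowᵢ·colᵢ)/N² = (50·43 + 24·24 + 25·32)/99² = 0.3598
κ = (pₒ − pₑ)/(1 − pₑ) = (0.6162 − 0.3598)/(1 − 0.3598) = 0.400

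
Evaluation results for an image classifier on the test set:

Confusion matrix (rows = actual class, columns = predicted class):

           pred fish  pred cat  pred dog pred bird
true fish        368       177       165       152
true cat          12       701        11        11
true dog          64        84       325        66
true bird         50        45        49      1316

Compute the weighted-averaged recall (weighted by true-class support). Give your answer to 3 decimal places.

Per-class recall (TP/(TP+FN)):
  fish: TP=368, FN=177+165+152=494 → 368/862 = 0.4269
  cat: TP=701, FN=12+11+11=34 → 701/735 = 0.9537
  dog: TP=325, FN=64+84+66=214 → 325/539 = 0.6030
  bird: TP=1316, FN=50+45+49=144 → 1316/1460 = 0.9014
Weighted-recall = Σ (supportᵢ/N)·recallᵢ with N=3596: (862/3596)·0.4269 + (735/3596)·0.9537 + (539/3596)·0.6030 + (1460/3596)·0.9014 = 0.754

0.754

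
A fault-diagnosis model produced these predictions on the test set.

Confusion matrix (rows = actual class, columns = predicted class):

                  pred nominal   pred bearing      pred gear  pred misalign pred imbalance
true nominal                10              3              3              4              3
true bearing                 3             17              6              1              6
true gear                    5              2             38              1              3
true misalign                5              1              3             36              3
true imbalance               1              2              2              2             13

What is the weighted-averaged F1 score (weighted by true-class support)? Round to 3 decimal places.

0.661

Per-class F1 score (2·TP/(2·TP+FP+FN)):
  nominal: TP=10, FP=3+5+5+1=14, FN=3+3+4+3=13 → 20/47 = 0.4255
  bearing: TP=17, FP=3+2+1+2=8, FN=3+6+1+6=16 → 34/58 = 0.5862
  gear: TP=38, FP=3+6+3+2=14, FN=5+2+1+3=11 → 76/101 = 0.7525
  misalign: TP=36, FP=4+1+1+2=8, FN=5+1+3+3=12 → 72/92 = 0.7826
  imbalance: TP=13, FP=3+6+3+3=15, FN=1+2+2+2=7 → 26/48 = 0.5417
Weighted-F1 score = Σ (supportᵢ/N)·F1 scoreᵢ with N=173: (23/173)·0.4255 + (33/173)·0.5862 + (49/173)·0.7525 + (48/173)·0.7826 + (20/173)·0.5417 = 0.661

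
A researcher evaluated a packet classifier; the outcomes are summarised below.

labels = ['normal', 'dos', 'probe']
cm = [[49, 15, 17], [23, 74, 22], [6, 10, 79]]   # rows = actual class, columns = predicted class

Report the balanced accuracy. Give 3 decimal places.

0.686

Balanced accuracy = mean of per-class recall.
  normal: recall = 49/81 = 0.6049
  dos: recall = 74/119 = 0.6218
  probe: recall = 79/95 = 0.8316
Mean = (0.6049 + 0.6218 + 0.8316) / 3 = 0.686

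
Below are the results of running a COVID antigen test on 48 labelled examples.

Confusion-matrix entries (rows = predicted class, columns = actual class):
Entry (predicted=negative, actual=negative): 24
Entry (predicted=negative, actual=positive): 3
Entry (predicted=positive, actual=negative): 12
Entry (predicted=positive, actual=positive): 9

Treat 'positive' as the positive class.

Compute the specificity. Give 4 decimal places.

Specificity = TN/(TN+FP) = 24/(24+12) = 0.6667

0.6667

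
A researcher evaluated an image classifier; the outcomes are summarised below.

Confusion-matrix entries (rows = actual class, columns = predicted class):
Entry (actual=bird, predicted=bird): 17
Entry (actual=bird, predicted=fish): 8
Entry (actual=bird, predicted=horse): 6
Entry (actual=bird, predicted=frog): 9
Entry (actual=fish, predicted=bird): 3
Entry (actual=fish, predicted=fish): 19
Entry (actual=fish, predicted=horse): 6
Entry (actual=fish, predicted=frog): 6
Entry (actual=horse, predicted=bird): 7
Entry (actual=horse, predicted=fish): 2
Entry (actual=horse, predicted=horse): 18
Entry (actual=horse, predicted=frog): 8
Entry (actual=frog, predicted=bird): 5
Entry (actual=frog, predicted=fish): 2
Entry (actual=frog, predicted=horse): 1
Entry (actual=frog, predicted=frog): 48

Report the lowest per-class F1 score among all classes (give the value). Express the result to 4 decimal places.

0.4722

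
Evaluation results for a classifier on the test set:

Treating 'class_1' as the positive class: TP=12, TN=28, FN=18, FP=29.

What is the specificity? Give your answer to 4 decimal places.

0.4912

Specificity = TN/(TN+FP) = 28/(28+29) = 0.4912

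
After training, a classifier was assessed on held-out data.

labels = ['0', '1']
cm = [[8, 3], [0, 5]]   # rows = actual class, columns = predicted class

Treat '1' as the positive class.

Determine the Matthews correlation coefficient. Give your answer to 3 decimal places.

0.674

MCC = (TP·TN − FP·FN) / √((TP+FP)(TP+FN)(TN+FP)(TN+FN))
Numerator = 5·8 − 3·0 = 40
Denominator = √(8·5·11·8) = √3520 = 59.3296
MCC = 40 / 59.3296 = 0.674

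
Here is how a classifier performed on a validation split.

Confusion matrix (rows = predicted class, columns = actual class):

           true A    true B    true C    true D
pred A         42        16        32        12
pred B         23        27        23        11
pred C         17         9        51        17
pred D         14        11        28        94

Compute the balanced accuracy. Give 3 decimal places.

0.487

Balanced accuracy = mean of per-class recall.
  A: recall = 42/96 = 0.4375
  B: recall = 27/63 = 0.4286
  C: recall = 51/134 = 0.3806
  D: recall = 94/134 = 0.7015
Mean = (0.4375 + 0.4286 + 0.3806 + 0.7015) / 4 = 0.487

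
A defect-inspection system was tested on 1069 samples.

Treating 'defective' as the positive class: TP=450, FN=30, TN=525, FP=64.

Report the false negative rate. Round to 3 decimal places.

FNR = FN/(FN+TP) = 30/(30+450) = 0.063

0.063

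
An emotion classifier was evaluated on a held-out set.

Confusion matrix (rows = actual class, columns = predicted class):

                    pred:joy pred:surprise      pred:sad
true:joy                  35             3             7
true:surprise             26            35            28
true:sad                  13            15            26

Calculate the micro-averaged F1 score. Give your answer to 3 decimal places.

0.511

Micro-averaging pools counts across classes: ΣTP=96, ΣFP=92, ΣFN=92.
Micro-F1 score = 2·TP/(2·TP+FP+FN) on pooled counts = 0.511 (equals overall accuracy in single-label multiclass).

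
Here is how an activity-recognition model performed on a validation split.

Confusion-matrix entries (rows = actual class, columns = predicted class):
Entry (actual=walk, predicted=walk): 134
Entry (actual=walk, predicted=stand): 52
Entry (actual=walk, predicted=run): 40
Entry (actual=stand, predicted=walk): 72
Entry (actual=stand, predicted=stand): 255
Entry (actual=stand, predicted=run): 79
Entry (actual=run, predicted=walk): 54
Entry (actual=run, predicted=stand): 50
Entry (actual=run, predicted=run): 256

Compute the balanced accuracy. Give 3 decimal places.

0.644

Balanced accuracy = mean of per-class recall.
  walk: recall = 134/226 = 0.5929
  stand: recall = 255/406 = 0.6281
  run: recall = 256/360 = 0.7111
Mean = (0.5929 + 0.6281 + 0.7111) / 3 = 0.644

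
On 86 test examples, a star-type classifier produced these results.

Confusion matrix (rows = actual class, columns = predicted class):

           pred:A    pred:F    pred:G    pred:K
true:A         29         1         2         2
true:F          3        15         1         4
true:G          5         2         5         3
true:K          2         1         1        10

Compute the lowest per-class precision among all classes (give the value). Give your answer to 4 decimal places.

0.5263

Per-class precision (TP/(TP+FP)):
  A: TP=29, FP=3+5+2=10 → 29/39 = 0.74359
  F: TP=15, FP=1+2+1=4 → 15/19 = 0.78947
  G: TP=5, FP=2+1+1=4 → 5/9 = 0.55556
  K: TP=10, FP=2+4+3=9 → 10/19 = 0.52632
Lowest is class 'K' with precision = 0.5263.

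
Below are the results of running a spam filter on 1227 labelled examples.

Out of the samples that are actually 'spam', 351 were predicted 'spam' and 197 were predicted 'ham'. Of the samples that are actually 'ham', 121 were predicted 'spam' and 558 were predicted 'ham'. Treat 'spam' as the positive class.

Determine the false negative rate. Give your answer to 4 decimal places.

0.3595

FNR = FN/(FN+TP) = 197/(197+351) = 0.3595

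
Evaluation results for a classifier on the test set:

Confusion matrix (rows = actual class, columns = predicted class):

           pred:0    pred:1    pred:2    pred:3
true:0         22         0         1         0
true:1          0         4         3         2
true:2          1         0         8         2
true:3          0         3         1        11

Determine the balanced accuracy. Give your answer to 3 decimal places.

0.715

Balanced accuracy = mean of per-class recall.
  0: recall = 22/23 = 0.9565
  1: recall = 4/9 = 0.4444
  2: recall = 8/11 = 0.7273
  3: recall = 11/15 = 0.7333
Mean = (0.9565 + 0.4444 + 0.7273 + 0.7333) / 4 = 0.715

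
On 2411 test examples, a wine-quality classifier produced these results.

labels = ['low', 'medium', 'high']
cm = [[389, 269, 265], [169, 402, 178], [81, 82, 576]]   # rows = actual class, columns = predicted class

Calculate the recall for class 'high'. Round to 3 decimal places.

0.779

Take TP from the diagonal, FP from the rest of the 'high' prediction marginal, FN from the rest of the 'high' actual marginal.
recall = TP/(TP+FN).
high: TP=576, FN=81+82=163 → 576/739 = 0.7794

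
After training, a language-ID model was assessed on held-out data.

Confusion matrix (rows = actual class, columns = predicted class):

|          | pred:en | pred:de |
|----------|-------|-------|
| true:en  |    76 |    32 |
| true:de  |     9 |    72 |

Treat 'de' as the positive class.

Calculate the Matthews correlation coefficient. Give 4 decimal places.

MCC = (TP·TN − FP·FN) / √((TP+FP)(TP+FN)(TN+FP)(TN+FN))
Numerator = 72·76 − 32·9 = 5184
Denominator = √(104·81·108·85) = √77332320 = 8793.8797
MCC = 5184 / 8793.8797 = 0.5895

0.5895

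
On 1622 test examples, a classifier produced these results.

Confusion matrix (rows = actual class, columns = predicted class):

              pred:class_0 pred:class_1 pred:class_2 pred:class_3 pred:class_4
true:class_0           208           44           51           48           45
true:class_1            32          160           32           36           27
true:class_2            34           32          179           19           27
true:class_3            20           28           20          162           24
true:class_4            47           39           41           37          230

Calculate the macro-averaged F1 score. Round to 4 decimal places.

0.5777

Per-class F1 score (2·TP/(2·TP+FP+FN)):
  class_0: TP=208, FP=32+34+20+47=133, FN=44+51+48+45=188 → 416/737 = 0.56445
  class_1: TP=160, FP=44+32+28+39=143, FN=32+32+36+27=127 → 320/590 = 0.54237
  class_2: TP=179, FP=51+32+20+41=144, FN=34+32+19+27=112 → 358/614 = 0.58306
  class_3: TP=162, FP=48+36+19+37=140, FN=20+28+20+24=92 → 324/556 = 0.58273
  class_4: TP=230, FP=45+27+27+24=123, FN=47+39+41+37=164 → 460/747 = 0.61580
Macro-F1 score = mean = (0.56445 + 0.54237 + 0.58306 + 0.58273 + 0.61580) / 5 = 0.5777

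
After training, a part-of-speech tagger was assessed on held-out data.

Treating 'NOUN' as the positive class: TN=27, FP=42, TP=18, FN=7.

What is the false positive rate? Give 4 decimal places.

0.6087

FPR = FP/(FP+TN) = 42/(42+27) = 0.6087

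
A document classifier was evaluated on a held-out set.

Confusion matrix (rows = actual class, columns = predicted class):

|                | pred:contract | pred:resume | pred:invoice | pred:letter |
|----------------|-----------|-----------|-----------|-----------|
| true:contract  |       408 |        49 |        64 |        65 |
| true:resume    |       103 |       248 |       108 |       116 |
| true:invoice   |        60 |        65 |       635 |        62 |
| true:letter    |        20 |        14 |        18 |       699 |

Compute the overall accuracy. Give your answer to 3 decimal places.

Accuracy = trace / total = (408+248+635+699=1990) / 2734 = 1990/2734 = 0.728

0.728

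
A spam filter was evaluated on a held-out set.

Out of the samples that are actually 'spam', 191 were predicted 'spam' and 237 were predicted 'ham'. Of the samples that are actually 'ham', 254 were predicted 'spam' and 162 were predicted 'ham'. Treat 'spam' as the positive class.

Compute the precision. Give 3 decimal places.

0.429

Precision = TP/(TP+FP) = 191/(191+254) = 191/445 = 0.429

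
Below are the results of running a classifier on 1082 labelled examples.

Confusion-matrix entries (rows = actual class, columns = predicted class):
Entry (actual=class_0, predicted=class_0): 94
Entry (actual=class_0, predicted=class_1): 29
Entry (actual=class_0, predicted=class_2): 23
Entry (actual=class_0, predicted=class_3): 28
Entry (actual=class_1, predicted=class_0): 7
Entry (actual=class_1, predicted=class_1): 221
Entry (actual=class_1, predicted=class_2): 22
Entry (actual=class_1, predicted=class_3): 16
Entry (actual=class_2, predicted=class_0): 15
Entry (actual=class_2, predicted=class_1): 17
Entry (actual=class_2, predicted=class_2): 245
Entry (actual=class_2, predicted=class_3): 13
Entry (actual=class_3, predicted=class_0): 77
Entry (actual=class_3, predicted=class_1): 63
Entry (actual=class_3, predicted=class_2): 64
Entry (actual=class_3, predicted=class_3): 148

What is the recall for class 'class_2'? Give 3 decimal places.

0.845

One-vs-rest for 'class_2': TP = diagonal; FP = other classes predicted 'class_2'; FN = 'class_2' predicted as other.
recall = TP/(TP+FN).
class_2: TP=245, FN=15+17+13=45 → 245/290 = 0.8448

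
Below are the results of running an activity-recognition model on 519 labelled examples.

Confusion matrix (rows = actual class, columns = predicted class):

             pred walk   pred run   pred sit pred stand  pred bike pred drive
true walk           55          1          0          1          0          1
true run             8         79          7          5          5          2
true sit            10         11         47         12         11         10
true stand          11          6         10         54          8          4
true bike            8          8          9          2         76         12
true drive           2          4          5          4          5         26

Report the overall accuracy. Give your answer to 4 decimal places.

Accuracy = trace / total = (55+79+47+54+76+26=337) / 519 = 337/519 = 0.6493

0.6493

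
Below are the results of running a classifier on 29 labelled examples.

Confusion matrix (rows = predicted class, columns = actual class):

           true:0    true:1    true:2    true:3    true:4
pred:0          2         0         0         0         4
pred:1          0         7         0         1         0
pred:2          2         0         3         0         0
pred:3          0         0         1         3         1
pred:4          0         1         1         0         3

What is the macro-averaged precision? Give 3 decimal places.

Per-class precision (TP/(TP+FP)):
  0: TP=2, FP=0+0+0+4=4 → 2/6 = 0.3333
  1: TP=7, FP=0+0+1+0=1 → 7/8 = 0.8750
  2: TP=3, FP=2+0+0+0=2 → 3/5 = 0.6000
  3: TP=3, FP=0+0+1+1=2 → 3/5 = 0.6000
  4: TP=3, FP=0+1+1+0=2 → 3/5 = 0.6000
Macro-precision = mean = (0.3333 + 0.8750 + 0.6000 + 0.6000 + 0.6000) / 5 = 0.602

0.602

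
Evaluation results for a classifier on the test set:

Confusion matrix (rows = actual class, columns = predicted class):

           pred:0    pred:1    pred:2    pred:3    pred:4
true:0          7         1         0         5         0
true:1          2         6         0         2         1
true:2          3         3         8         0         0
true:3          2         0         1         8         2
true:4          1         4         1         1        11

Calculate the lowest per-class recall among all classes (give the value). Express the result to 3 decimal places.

Per-class recall (TP/(TP+FN)):
  0: TP=7, FN=1+0+5+0=6 → 7/13 = 0.5385
  1: TP=6, FN=2+0+2+1=5 → 6/11 = 0.5455
  2: TP=8, FN=3+3+0+0=6 → 8/14 = 0.5714
  3: TP=8, FN=2+0+1+2=5 → 8/13 = 0.6154
  4: TP=11, FN=1+4+1+1=7 → 11/18 = 0.6111
Lowest is class '0' with recall = 0.538.

0.538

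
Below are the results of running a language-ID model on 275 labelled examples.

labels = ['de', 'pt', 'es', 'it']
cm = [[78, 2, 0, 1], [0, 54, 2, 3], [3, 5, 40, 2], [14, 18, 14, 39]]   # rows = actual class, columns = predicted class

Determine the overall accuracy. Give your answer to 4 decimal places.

0.7673

Accuracy = trace / total = (78+54+40+39=211) / 275 = 211/275 = 0.7673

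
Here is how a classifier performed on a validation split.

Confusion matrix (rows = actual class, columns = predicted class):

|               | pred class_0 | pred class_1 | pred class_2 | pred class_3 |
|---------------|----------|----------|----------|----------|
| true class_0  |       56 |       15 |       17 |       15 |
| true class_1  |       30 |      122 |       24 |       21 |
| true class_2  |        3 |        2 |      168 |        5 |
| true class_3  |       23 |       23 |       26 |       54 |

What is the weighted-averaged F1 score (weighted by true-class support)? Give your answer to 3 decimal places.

Per-class F1 score (2·TP/(2·TP+FP+FN)):
  class_0: TP=56, FP=30+3+23=56, FN=15+17+15=47 → 112/215 = 0.5209
  class_1: TP=122, FP=15+2+23=40, FN=30+24+21=75 → 244/359 = 0.6797
  class_2: TP=168, FP=17+24+26=67, FN=3+2+5=10 → 336/413 = 0.8136
  class_3: TP=54, FP=15+21+5=41, FN=23+23+26=72 → 108/221 = 0.4887
Weighted-F1 score = Σ (supportᵢ/N)·F1 scoreᵢ with N=604: (103/604)·0.5209 + (197/604)·0.6797 + (178/604)·0.8136 + (126/604)·0.4887 = 0.652

0.652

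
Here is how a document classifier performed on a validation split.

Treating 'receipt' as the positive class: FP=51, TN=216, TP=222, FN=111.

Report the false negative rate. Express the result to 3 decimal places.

FNR = FN/(FN+TP) = 111/(111+222) = 0.333

0.333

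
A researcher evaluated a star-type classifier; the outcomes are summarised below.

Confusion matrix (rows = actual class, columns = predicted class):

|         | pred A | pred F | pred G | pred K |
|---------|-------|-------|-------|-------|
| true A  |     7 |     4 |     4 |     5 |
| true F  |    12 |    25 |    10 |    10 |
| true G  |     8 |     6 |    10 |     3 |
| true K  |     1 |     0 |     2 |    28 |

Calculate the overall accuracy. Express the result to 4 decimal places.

0.5185

Accuracy = trace / total = (7+25+10+28=70) / 135 = 70/135 = 0.5185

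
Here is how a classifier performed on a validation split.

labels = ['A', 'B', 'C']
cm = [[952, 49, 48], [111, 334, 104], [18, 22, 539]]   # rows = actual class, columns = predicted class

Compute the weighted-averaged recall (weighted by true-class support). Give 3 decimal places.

0.838

Per-class recall (TP/(TP+FN)):
  A: TP=952, FN=49+48=97 → 952/1049 = 0.9075
  B: TP=334, FN=111+104=215 → 334/549 = 0.6084
  C: TP=539, FN=18+22=40 → 539/579 = 0.9309
Weighted-recall = Σ (supportᵢ/N)·recallᵢ with N=2177: (1049/2177)·0.9075 + (549/2177)·0.6084 + (579/2177)·0.9309 = 0.838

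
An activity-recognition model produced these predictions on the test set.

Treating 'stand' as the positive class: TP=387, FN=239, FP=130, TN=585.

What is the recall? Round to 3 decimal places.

Recall = TP/(TP+FN) = 387/(387+239) = 387/626 = 0.618

0.618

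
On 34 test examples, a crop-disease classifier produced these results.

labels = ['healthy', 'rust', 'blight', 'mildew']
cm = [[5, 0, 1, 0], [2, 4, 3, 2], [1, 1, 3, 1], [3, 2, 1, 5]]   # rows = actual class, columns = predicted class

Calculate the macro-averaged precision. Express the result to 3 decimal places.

Per-class precision (TP/(TP+FP)):
  healthy: TP=5, FP=2+1+3=6 → 5/11 = 0.4545
  rust: TP=4, FP=0+1+2=3 → 4/7 = 0.5714
  blight: TP=3, FP=1+3+1=5 → 3/8 = 0.3750
  mildew: TP=5, FP=0+2+1=3 → 5/8 = 0.6250
Macro-precision = mean = (0.4545 + 0.5714 + 0.3750 + 0.6250) / 4 = 0.506

0.506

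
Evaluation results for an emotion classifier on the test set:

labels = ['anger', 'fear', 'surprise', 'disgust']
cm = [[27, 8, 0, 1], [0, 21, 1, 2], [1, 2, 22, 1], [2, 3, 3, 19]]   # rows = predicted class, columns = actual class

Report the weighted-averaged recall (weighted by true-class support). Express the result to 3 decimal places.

Per-class recall (TP/(TP+FN)):
  anger: TP=27, FN=0+1+2=3 → 27/30 = 0.9000
  fear: TP=21, FN=8+2+3=13 → 21/34 = 0.6176
  surprise: TP=22, FN=0+1+3=4 → 22/26 = 0.8462
  disgust: TP=19, FN=1+2+1=4 → 19/23 = 0.8261
Weighted-recall = Σ (supportᵢ/N)·recallᵢ with N=113: (30/113)·0.9000 + (34/113)·0.6176 + (26/113)·0.8462 + (23/113)·0.8261 = 0.788

0.788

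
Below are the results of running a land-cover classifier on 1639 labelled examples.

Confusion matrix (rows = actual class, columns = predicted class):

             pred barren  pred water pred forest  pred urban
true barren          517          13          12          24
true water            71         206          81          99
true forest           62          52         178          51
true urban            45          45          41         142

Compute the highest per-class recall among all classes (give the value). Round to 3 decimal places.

0.913

Per-class recall (TP/(TP+FN)):
  barren: TP=517, FN=13+12+24=49 → 517/566 = 0.9134
  water: TP=206, FN=71+81+99=251 → 206/457 = 0.4508
  forest: TP=178, FN=62+52+51=165 → 178/343 = 0.5190
  urban: TP=142, FN=45+45+41=131 → 142/273 = 0.5201
Highest is class 'barren' with recall = 0.913.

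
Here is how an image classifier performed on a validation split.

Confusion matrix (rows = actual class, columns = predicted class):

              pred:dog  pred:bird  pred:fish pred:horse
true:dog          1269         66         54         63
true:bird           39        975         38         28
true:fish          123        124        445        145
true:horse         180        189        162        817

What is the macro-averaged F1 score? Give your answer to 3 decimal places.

0.722

Per-class F1 score (2·TP/(2·TP+FP+FN)):
  dog: TP=1269, FP=39+123+180=342, FN=66+54+63=183 → 2538/3063 = 0.8286
  bird: TP=975, FP=66+124+189=379, FN=39+38+28=105 → 1950/2434 = 0.8012
  fish: TP=445, FP=54+38+162=254, FN=123+124+145=392 → 890/1536 = 0.5794
  horse: TP=817, FP=63+28+145=236, FN=180+189+162=531 → 1634/2401 = 0.6805
Macro-F1 score = mean = (0.8286 + 0.8012 + 0.5794 + 0.6805) / 4 = 0.722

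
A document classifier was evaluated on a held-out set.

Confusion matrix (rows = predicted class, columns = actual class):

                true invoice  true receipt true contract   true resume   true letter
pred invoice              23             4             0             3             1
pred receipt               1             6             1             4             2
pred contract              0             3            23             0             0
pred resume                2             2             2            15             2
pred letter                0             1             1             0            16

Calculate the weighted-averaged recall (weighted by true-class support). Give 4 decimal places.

Per-class recall (TP/(TP+FN)):
  invoice: TP=23, FN=1+0+2+0=3 → 23/26 = 0.88462
  receipt: TP=6, FN=4+3+2+1=10 → 6/16 = 0.37500
  contract: TP=23, FN=0+1+2+1=4 → 23/27 = 0.85185
  resume: TP=15, FN=3+4+0+0=7 → 15/22 = 0.68182
  letter: TP=16, FN=1+2+0+2=5 → 16/21 = 0.76190
Weighted-recall = Σ (supportᵢ/N)·recallᵢ with N=112: (26/112)·0.88462 + (16/112)·0.37500 + (27/112)·0.85185 + (22/112)·0.68182 + (21/112)·0.76190 = 0.7411

0.7411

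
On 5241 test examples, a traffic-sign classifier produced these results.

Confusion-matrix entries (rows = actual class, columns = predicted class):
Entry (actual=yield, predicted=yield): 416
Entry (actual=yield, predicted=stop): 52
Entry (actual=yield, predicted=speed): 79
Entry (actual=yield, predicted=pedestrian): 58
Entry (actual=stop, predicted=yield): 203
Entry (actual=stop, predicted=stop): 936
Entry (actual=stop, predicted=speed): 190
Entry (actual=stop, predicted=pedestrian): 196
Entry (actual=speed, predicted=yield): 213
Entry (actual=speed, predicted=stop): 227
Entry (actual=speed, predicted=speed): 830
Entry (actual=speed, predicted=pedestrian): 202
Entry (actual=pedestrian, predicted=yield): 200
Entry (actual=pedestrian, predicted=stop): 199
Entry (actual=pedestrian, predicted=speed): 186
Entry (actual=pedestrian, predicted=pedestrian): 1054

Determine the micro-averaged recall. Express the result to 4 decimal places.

0.6174

Micro-averaging pools counts across classes: ΣTP=3236, ΣFP=2005, ΣFN=2005.
Micro-recall = TP/(TP+FN) on pooled counts = 0.6174 (equals overall accuracy in single-label multiclass).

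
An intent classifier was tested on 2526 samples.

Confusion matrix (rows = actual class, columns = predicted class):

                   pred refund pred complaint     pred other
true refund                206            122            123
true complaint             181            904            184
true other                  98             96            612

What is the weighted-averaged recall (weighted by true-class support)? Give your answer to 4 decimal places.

0.6817

Per-class recall (TP/(TP+FN)):
  refund: TP=206, FN=122+123=245 → 206/451 = 0.45676
  complaint: TP=904, FN=181+184=365 → 904/1269 = 0.71237
  other: TP=612, FN=98+96=194 → 612/806 = 0.75931
Weighted-recall = Σ (supportᵢ/N)·recallᵢ with N=2526: (451/2526)·0.45676 + (1269/2526)·0.71237 + (806/2526)·0.75931 = 0.6817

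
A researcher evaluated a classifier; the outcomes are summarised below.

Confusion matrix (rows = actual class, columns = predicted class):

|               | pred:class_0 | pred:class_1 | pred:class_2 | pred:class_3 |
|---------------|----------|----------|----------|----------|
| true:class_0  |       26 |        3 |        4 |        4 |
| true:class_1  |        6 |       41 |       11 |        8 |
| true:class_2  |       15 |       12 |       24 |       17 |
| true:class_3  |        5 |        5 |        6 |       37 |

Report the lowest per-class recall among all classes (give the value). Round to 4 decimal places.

Per-class recall (TP/(TP+FN)):
  class_0: TP=26, FN=3+4+4=11 → 26/37 = 0.70270
  class_1: TP=41, FN=6+11+8=25 → 41/66 = 0.62121
  class_2: TP=24, FN=15+12+17=44 → 24/68 = 0.35294
  class_3: TP=37, FN=5+5+6=16 → 37/53 = 0.69811
Lowest is class 'class_2' with recall = 0.3529.

0.3529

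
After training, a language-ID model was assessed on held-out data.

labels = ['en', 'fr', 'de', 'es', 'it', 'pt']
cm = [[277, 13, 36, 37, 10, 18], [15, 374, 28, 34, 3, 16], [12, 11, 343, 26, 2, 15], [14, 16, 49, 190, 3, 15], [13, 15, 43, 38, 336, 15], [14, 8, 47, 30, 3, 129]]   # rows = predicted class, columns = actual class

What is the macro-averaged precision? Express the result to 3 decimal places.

0.716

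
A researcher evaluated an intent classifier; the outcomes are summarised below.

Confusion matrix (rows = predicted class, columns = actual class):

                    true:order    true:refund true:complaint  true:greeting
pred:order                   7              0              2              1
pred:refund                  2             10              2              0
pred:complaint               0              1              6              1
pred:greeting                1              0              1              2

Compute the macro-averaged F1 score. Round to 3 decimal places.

Per-class F1 score (2·TP/(2·TP+FP+FN)):
  order: TP=7, FP=0+2+1=3, FN=2+0+1=3 → 14/20 = 0.7000
  refund: TP=10, FP=2+2+0=4, FN=0+1+0=1 → 20/25 = 0.8000
  complaint: TP=6, FP=0+1+1=2, FN=2+2+1=5 → 12/19 = 0.6316
  greeting: TP=2, FP=1+0+1=2, FN=1+0+1=2 → 4/8 = 0.5000
Macro-F1 score = mean = (0.7000 + 0.8000 + 0.6316 + 0.5000) / 4 = 0.658

0.658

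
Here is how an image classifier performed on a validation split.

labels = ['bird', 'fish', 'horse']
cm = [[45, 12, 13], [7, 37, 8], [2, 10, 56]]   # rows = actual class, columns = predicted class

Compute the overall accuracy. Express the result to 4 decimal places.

0.7263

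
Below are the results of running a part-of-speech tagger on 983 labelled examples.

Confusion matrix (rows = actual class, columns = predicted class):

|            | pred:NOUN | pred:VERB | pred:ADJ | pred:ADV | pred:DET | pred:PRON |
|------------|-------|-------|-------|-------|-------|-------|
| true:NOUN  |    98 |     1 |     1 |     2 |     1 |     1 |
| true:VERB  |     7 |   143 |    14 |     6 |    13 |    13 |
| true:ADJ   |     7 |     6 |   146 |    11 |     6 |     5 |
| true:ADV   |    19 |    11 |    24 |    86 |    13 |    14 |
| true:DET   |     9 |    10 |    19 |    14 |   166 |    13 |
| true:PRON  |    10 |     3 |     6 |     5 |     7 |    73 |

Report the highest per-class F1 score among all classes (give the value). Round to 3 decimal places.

Per-class F1 score (2·TP/(2·TP+FP+FN)):
  NOUN: TP=98, FP=7+7+19+9+10=52, FN=1+1+2+1+1=6 → 196/254 = 0.7717
  VERB: TP=143, FP=1+6+11+10+3=31, FN=7+14+6+13+13=53 → 286/370 = 0.7730
  ADJ: TP=146, FP=1+14+24+19+6=64, FN=7+6+11+6+5=35 → 292/391 = 0.7468
  ADV: TP=86, FP=2+6+11+14+5=38, FN=19+11+24+13+14=81 → 172/291 = 0.5911
  DET: TP=166, FP=1+13+6+13+7=40, FN=9+10+19+14+13=65 → 332/437 = 0.7597
  PRON: TP=73, FP=1+13+5+14+13=46, FN=10+3+6+5+7=31 → 146/223 = 0.6547
Highest is class 'VERB' with F1 score = 0.773.

0.773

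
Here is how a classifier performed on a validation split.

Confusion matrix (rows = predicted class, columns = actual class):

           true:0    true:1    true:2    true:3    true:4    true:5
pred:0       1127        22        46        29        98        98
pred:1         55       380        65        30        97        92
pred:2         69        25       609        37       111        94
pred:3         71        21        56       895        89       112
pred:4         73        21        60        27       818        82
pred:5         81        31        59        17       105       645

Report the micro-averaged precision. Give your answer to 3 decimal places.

0.705

Micro-averaging pools counts across classes: ΣTP=4474, ΣFP=1873, ΣFN=1873.
Micro-precision = TP/(TP+FP) on pooled counts = 0.705 (equals overall accuracy in single-label multiclass).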